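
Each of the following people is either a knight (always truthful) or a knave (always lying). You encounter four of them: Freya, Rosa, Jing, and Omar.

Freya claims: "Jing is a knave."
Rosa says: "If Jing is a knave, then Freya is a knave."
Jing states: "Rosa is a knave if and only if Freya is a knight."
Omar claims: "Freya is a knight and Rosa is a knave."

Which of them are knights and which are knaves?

Consider Freya. Suppose Freya is a knight.
Then no assignment of the remaining roles makes every statement match its speaker's type — contradiction.
So Freya is a knave.
With that fixed, Rosa's statement is true, so Rosa is a knight.
With that fixed, Jing's statement is true, so Jing is a knight.
With that fixed, Omar's statement is false, so Omar is a knave.

Freya: knave, Rosa: knight, Jing: knight, Omar: knave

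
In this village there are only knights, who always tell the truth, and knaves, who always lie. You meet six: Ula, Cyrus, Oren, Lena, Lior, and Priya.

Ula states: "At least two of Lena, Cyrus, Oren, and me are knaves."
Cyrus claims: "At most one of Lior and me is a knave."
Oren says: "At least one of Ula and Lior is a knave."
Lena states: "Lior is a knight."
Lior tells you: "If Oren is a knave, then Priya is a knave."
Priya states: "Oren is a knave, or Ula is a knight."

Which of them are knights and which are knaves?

Ula: knave, Cyrus: knight, Oren: knight, Lena: knight, Lior: knight, Priya: knave

Consider Ula. Suppose Ula is a knight.
Then no assignment of the remaining roles makes every statement match its speaker's type — contradiction.
So Ula is a knave.
With that fixed, Oren's statement is true, so Oren is a knight.
With that fixed, Lior's statement is true, so Lior is a knight.
With that fixed, Priya's statement is false, so Priya is a knave.
With that fixed, Cyrus's statement is true, so Cyrus is a knight.
With that fixed, Lena's statement is true, so Lena is a knight.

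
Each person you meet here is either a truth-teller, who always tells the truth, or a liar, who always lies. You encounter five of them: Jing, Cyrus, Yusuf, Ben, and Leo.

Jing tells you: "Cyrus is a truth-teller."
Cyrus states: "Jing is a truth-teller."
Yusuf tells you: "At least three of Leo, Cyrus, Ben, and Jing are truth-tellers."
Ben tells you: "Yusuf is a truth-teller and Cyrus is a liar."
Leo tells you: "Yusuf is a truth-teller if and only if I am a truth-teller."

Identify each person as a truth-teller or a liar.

Jing: truth-teller, Cyrus: truth-teller, Yusuf: truth-teller, Ben: liar, Leo: truth-teller

Consider Jing. Suppose Jing is a liar.
Then no assignment of the remaining roles makes every statement match its speaker's type — contradiction.
So Jing is a truth-teller.
With that fixed, Cyrus's statement is true, so Cyrus is a truth-teller.
With that fixed, Ben's statement is false, so Ben is a liar.
Consider Yusuf. Suppose Yusuf is a liar.
Then whichever role Leo has, Leo's statement has the wrong truth value — contradiction.
So Yusuf is a truth-teller.
Consider Leo. Suppose Leo is a liar.
Then Yusuf's statement comes out false, contradicting Yusuf being a truth-teller.
So Leo is a truth-teller.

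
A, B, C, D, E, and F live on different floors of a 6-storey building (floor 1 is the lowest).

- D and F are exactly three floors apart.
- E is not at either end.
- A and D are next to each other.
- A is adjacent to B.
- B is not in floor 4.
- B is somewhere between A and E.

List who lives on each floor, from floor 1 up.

D, A, B, F, E, C

From clues 1–2: E is in {2,3,4,5}.
From clues 1–4: A is in {2,3,4,5}.
From clues 1–5: D is in {1,3,4}.
From clues 1–6: D → floor 1, A → floor 2, B → floor 3, F → floor 4, E → floor 5, C → floor 6.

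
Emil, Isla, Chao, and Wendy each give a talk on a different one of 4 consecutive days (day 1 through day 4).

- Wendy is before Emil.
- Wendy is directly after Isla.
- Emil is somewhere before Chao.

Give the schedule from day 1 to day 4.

Isla, Wendy, Emil, Chao

From clue 1: Emil is in {2,3,4}.
From clues 1–2: Emil is in {3,4}.
From clues 1–3: Isla → day 1, Wendy → day 2, Emil → day 3, Chao → day 4.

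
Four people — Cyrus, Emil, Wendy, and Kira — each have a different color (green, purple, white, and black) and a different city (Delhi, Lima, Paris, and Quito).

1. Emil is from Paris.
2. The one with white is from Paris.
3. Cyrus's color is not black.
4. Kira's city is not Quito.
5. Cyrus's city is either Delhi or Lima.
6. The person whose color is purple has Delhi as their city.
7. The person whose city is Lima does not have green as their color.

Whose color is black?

Kira

With clues 1–2, Emil is impossible for the one with color black.
With clues 1–3, Cyrus is impossible for the one with color black.
With clues 1–7, Wendy is impossible for the one with color black.
That leaves Kira.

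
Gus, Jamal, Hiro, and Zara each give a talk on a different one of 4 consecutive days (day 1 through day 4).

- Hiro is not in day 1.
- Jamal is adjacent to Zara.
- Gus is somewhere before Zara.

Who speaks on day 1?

Gus

With clue 1, Hiro is ruled out for day 1.
With clues 1–3, Jamal and Zara are ruled out for day 1.
So day 1 is Gus.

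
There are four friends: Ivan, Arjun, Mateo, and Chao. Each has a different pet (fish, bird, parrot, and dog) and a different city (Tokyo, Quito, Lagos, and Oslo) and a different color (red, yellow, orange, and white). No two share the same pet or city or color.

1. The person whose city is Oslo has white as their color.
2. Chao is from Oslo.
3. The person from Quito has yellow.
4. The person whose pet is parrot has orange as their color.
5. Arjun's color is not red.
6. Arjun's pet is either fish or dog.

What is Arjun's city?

With clues 1–2, Oslo is impossible for Arjun's city.
With clues 1–6, Lagos and Tokyo are impossible for Arjun's city.
That leaves Quito.

Quito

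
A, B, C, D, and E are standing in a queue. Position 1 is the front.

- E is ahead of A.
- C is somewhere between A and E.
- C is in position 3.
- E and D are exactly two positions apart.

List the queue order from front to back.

From clue 1: A is in {2,3,4,5}.
From clues 1–2: A is in {3,4,5}.
From clues 1–3: C → position 3.
From clues 1–4: B → position 1, E → position 2, D → position 4, A → position 5.

B, E, C, D, A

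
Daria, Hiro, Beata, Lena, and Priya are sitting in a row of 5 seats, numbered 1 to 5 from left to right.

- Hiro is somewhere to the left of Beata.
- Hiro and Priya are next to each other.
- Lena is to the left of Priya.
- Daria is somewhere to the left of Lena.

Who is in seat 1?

Daria

With clue 1, Beata is ruled out for seat 1.
With clues 1–3, Hiro and Priya are ruled out for seat 1.
With clues 1–4, Lena is ruled out for seat 1.
So seat 1 is Daria.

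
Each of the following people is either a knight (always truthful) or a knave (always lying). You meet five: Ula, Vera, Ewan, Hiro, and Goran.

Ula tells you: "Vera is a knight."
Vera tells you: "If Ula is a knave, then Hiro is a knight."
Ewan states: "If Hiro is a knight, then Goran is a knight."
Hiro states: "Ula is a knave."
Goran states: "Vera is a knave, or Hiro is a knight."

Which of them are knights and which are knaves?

Ula: knight, Vera: knight, Ewan: knight, Hiro: knave, Goran: knave

Consider Ula. Suppose Ula is a knave.
Then no assignment of the remaining roles makes every statement match its speaker's type — contradiction.
So Ula is a knight.
With that fixed, Vera's statement is true, so Vera is a knight.
With that fixed, Hiro's statement is false, so Hiro is a knave.
With that fixed, Goran's statement is false, so Goran is a knave.
With that fixed, Ewan's statement is true, so Ewan is a knight.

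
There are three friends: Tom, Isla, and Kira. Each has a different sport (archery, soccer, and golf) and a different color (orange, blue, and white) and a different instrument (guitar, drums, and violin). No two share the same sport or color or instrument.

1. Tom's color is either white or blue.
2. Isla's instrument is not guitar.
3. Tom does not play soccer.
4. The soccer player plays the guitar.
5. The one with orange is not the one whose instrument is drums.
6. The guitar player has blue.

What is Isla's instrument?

With clues 1–2, guitar is impossible for Isla's instrument.
With clues 1–6, drums is impossible for Isla's instrument.
That leaves violin.

violin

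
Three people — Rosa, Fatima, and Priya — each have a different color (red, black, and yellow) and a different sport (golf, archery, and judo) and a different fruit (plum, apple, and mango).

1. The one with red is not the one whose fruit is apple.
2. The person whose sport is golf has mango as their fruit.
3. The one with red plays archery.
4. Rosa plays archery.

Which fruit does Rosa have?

With clues 1–4, apple and mango are impossible for Rosa's fruit.
That leaves plum.

plum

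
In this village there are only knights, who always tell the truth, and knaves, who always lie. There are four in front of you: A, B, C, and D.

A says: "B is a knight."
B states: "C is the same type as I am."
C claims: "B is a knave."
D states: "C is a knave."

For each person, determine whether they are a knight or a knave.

A: knave, B: knave, C: knight, D: knave

Consider A. Suppose A is a knight.
Then no assignment of the remaining roles makes every statement match its speaker's type — contradiction.
So A is a knave.
Consider B. Suppose B is a knight.
Then A's statement comes out true, contradicting A being a knave.
So B is a knave.
With that fixed, C's statement is true, so C is a knight.
With that fixed, D's statement is false, so D is a knave.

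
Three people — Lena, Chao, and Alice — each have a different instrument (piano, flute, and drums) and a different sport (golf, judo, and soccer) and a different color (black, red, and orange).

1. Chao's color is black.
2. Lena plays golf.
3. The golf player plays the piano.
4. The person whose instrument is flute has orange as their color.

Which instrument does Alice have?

With clues 1–3, piano is impossible for Alice's instrument.
With clues 1–4, drums is impossible for Alice's instrument.
That leaves flute.

flute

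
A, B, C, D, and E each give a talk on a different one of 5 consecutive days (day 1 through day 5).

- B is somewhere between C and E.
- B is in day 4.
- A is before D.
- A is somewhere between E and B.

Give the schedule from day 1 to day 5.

From clue 1: B is in {2,3,4}.
From clues 1–2: B → day 4.
From clues 1–3: A is in {1,2}.
From clues 1–4: E → day 1, A → day 2, D → day 3, C → day 5.

E, A, D, B, C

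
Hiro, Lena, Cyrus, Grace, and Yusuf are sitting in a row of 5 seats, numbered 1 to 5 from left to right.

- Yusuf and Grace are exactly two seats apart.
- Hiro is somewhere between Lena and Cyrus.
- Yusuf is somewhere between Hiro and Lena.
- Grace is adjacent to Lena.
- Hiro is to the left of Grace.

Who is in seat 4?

Lena

With clues 1–3, Cyrus is ruled out for seat 4.
With clues 1–4, Grace and Yusuf are ruled out for seat 4.
With clues 1–5, Hiro is ruled out for seat 4.
So seat 4 is Lena.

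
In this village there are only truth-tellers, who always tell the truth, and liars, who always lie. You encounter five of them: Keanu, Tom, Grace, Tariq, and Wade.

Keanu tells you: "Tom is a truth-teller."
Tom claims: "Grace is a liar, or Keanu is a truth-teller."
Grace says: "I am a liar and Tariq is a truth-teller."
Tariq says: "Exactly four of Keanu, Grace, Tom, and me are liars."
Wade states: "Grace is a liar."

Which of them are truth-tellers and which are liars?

Consider Keanu. Suppose Keanu is a liar.
Then no assignment of the remaining roles makes every statement match its speaker's type — contradiction.
So Keanu is a truth-teller.
With that fixed, Tom's statement is true, so Tom is a truth-teller.
With that fixed, Tariq's statement is false, so Tariq is a liar.
With that fixed, Grace's statement is false, so Grace is a liar.
With that fixed, Wade's statement is true, so Wade is a truth-teller.

Keanu: truth-teller, Tom: truth-teller, Grace: liar, Tariq: liar, Wade: truth-teller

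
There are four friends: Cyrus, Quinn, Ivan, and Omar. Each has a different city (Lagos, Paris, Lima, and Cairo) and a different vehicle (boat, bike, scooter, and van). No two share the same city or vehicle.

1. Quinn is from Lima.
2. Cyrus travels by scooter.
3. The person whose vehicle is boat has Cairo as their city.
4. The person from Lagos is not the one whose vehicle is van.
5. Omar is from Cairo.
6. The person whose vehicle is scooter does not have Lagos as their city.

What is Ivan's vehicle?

bike

With clues 1–2, scooter is impossible for Ivan's vehicle.
With clues 1–5, boat is impossible for Ivan's vehicle.
With clues 1–6, van is impossible for Ivan's vehicle.
That leaves bike.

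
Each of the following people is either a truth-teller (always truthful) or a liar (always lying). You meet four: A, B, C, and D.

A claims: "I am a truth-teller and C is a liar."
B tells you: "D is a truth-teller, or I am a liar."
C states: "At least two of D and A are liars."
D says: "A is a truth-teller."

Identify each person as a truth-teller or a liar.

A: truth-teller, B: truth-teller, C: liar, D: truth-teller

Consider A. Suppose A is a liar.
Then no assignment of the remaining roles makes every statement match its speaker's type — contradiction.
So A is a truth-teller.
With that fixed, C's statement is false, so C is a liar.
With that fixed, D's statement is true, so D is a truth-teller.
With that fixed, B's statement is true, so B is a truth-teller.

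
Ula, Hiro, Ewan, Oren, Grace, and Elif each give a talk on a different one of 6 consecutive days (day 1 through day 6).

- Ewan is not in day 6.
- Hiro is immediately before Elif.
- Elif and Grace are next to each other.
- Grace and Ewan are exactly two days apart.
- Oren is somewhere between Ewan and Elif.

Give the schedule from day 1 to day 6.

Hiro, Elif, Grace, Oren, Ewan, Ula

From clue 1: Ewan is in {1,2,3,4,5}.
From clues 1–2: Hiro is in {1,2,3,4,5}.
From clues 1–3: Hiro is in {1,2,3,4}.
From clues 1–4: Hiro → day 1, Elif → day 2, Grace → day 3, Ewan → day 5.
From clues 1–5: Oren → day 4, Ula → day 6.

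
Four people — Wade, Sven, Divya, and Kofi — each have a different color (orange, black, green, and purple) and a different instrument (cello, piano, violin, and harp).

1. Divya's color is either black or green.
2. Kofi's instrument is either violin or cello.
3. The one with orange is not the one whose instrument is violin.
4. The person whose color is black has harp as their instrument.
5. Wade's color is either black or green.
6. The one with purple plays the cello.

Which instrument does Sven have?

With clues 1–5, harp is impossible for Sven's instrument.
With clues 1–6, cello and violin are impossible for Sven's instrument.
That leaves piano.

piano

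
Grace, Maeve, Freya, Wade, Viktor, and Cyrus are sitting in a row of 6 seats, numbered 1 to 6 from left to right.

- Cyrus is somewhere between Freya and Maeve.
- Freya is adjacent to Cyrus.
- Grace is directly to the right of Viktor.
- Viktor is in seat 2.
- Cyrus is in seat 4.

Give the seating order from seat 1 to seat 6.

Maeve, Viktor, Grace, Cyrus, Freya, Wade

From clue 1: Cyrus is in {2,3,4,5}.
From clues 1–4: Viktor → seat 2, Grace → seat 3.
From clues 1–5: Maeve → seat 1, Cyrus → seat 4, Freya → seat 5, Wade → seat 6.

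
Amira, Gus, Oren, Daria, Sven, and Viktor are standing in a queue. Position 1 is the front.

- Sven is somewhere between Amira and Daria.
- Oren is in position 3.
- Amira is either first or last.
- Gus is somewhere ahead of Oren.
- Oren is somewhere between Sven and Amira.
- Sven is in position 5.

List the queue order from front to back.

Amira, Gus, Oren, Viktor, Sven, Daria

From clue 1: Sven is in {2,3,4,5}.
From clues 1–2: Oren → position 3.
From clues 1–3: Amira is in {1,6}.
From clues 1–5: Amira → position 1, Gus → position 2.
From clues 1–6: Viktor → position 4, Sven → position 5, Daria → position 6.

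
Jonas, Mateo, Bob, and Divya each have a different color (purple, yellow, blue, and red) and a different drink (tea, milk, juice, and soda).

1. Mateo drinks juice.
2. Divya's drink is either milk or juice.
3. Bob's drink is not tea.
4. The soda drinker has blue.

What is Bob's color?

With clues 1–4, purple, red, and yellow are impossible for Bob's color.
That leaves blue.

blue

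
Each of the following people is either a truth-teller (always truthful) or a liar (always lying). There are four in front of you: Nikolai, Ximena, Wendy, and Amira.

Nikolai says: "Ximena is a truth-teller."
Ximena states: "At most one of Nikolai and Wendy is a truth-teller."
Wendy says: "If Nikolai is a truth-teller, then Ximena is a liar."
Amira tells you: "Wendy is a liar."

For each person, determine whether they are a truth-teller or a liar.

Nikolai: truth-teller, Ximena: truth-teller, Wendy: liar, Amira: truth-teller

Consider Nikolai. Suppose Nikolai is a liar.
Then no assignment of the remaining roles makes every statement match its speaker's type — contradiction.
So Nikolai is a truth-teller.
Consider Ximena. Suppose Ximena is a liar.
Then Nikolai's statement comes out false, contradicting Nikolai being a truth-teller.
So Ximena is a truth-teller.
With that fixed, Wendy's statement is false, so Wendy is a liar.
With that fixed, Amira's statement is true, so Amira is a truth-teller.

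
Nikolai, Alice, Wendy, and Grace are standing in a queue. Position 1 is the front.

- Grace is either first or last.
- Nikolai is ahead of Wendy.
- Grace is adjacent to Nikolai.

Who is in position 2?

With clue 1, Grace is ruled out for position 2.
With clues 1–3, Alice and Wendy are ruled out for position 2.
So position 2 is Nikolai.

Nikolai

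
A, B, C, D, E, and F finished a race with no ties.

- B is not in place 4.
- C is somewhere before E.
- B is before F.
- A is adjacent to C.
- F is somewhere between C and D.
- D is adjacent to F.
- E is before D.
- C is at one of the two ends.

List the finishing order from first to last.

C, A, B, E, F, D

From clue 1: B is in {1,2,3,5,6}.
From clues 1–3: B is in {1,2,3,5}.
From clues 1–5: B is in {1,2,3}.
From clues 1–6: B is in {1,3}.
From clues 1–7: E → place 4, F → place 5, D → place 6.
From clues 1–8: C → place 1, A → place 2, B → place 3.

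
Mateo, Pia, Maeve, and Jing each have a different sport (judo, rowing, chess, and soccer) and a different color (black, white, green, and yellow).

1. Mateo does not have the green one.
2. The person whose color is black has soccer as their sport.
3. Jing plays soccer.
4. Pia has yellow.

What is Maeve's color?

green

With clues 1–3, black is impossible for Maeve's color.
With clues 1–4, white and yellow are impossible for Maeve's color.
That leaves green.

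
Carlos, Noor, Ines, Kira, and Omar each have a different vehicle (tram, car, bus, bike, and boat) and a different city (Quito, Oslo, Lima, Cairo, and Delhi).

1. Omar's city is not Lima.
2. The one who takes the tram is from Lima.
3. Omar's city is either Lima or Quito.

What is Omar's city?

Clue 1 rules out Lima for Omar's city.
With clues 1–3, Cairo, Delhi, and Oslo are impossible for Omar's city.
That leaves Quito.

Quito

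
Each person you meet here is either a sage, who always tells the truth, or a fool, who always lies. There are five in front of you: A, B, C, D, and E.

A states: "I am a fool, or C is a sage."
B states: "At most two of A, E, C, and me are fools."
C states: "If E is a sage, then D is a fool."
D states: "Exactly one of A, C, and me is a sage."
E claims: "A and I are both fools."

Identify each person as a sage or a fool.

A: sage, B: sage, C: sage, D: fool, E: fool

Consider A. Suppose A is a fool.
Then A's own statement would have to be false, but it can't be — contradiction.
So A is a sage.
With that fixed, E's statement is false, so E is a fool.
With that fixed, C's statement is true, so C is a sage.
With that fixed, D's statement is false, so D is a fool.
With that fixed, B's statement is true, so B is a sage.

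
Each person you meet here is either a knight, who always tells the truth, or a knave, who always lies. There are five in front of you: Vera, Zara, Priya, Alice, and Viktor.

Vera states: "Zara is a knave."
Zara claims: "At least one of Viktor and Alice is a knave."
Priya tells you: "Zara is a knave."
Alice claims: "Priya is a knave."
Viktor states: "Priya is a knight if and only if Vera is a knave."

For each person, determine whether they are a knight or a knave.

Vera: knave, Zara: knight, Priya: knave, Alice: knight, Viktor: knave

Consider Vera. Suppose Vera is a knight.
Then no assignment of the remaining roles makes every statement match its speaker's type — contradiction.
So Vera is a knave.
Consider Zara. Suppose Zara is a knave.
Then Vera's statement comes out true, contradicting Vera being a knave.
So Zara is a knight.
With that fixed, Priya's statement is false, so Priya is a knave.
With that fixed, Alice's statement is true, so Alice is a knight.
With that fixed, Viktor's statement is false, so Viktor is a knave.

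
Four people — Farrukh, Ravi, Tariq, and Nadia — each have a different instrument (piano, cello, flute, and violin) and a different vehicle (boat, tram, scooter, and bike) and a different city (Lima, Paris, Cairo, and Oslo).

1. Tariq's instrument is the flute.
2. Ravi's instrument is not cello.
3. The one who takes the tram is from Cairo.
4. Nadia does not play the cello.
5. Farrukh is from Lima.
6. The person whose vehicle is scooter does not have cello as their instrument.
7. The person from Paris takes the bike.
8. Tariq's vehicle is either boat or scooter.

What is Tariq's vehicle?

With clues 1–7, boat is impossible for Tariq's vehicle.
With clues 1–8, bike and tram are impossible for Tariq's vehicle.
That leaves scooter.

scooter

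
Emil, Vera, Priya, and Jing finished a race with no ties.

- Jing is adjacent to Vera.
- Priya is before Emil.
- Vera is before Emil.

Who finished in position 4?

With clues 1–2, Priya is ruled out for place 4.
With clues 1–3, Jing and Vera are ruled out for place 4.
So place 4 is Emil.

Emil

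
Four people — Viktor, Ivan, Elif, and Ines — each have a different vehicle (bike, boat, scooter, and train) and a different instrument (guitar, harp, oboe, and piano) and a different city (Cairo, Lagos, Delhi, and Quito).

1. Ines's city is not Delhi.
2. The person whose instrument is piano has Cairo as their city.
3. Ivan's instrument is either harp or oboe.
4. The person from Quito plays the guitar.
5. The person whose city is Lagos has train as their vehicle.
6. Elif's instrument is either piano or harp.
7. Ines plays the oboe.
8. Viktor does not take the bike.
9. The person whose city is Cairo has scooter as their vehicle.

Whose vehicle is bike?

With clues 1–7, Ines is impossible for the one with vehicle bike.
With clues 1–8, Viktor is impossible for the one with vehicle bike.
With clues 1–9, Elif is impossible for the one with vehicle bike.
That leaves Ivan.

Ivan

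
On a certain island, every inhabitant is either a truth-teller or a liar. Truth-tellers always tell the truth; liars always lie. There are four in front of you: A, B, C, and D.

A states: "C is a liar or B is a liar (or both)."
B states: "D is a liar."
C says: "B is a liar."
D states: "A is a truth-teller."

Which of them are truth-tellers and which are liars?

Consider A. Suppose A is a liar.
Then no assignment of the remaining roles makes every statement match its speaker's type — contradiction.
So A is a truth-teller.
With that fixed, D's statement is true, so D is a truth-teller.
With that fixed, B's statement is false, so B is a liar.
With that fixed, C's statement is true, so C is a truth-teller.

A: truth-teller, B: liar, C: truth-teller, D: truth-teller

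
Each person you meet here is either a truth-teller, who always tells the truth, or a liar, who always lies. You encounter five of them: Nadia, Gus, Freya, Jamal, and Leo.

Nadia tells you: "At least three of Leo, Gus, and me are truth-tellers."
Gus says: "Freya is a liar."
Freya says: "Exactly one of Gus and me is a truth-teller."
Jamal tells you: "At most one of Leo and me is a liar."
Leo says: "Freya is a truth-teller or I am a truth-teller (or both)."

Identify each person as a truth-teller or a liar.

Consider Nadia. Suppose Nadia is a truth-teller.
Then no assignment of the remaining roles makes every statement match its speaker's type — contradiction.
So Nadia is a liar.
Consider Gus. Suppose Gus is a truth-teller.
Then whichever role Freya has, Freya's statement has the wrong truth value — contradiction.
So Gus is a liar.
Consider Freya. Suppose Freya is a liar.
Then Gus's statement comes out true, contradicting Gus being a liar.
So Freya is a truth-teller.
With that fixed, Leo's statement is true, so Leo is a truth-teller.
With that fixed, Jamal's statement is true, so Jamal is a truth-teller.

Nadia: liar, Gus: liar, Freya: truth-teller, Jamal: truth-teller, Leo: truth-teller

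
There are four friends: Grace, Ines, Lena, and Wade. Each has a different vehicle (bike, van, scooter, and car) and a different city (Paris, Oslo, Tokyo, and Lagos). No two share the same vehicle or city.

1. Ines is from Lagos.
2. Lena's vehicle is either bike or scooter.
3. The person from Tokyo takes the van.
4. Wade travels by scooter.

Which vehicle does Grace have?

van

With clues 1–4, bike, car, and scooter are impossible for Grace's vehicle.
That leaves van.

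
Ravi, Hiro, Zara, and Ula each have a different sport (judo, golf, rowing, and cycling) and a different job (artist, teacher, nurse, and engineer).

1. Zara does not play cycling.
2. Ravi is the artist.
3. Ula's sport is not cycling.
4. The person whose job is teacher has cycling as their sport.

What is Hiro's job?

With clues 1–2, artist is impossible for Hiro's job.
With clues 1–4, engineer and nurse are impossible for Hiro's job.
That leaves teacher.

teacher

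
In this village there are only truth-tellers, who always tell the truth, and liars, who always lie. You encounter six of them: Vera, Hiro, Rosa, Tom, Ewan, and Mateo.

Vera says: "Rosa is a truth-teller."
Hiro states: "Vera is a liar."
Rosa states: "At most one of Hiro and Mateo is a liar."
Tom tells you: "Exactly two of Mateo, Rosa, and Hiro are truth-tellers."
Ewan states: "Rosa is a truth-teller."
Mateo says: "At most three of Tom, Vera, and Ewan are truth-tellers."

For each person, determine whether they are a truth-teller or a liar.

Vera: truth-teller, Hiro: liar, Rosa: truth-teller, Tom: truth-teller, Ewan: truth-teller, Mateo: truth-teller

Regardless of anyone's role, Mateo's statement is true, so Mateo is a truth-teller.
With that fixed, Rosa's statement is true, so Rosa is a truth-teller.
With that fixed, Ewan's statement is true, so Ewan is a truth-teller.
With that fixed, Vera's statement is true, so Vera is a truth-teller.
With that fixed, Hiro's statement is false, so Hiro is a liar.
With that fixed, Tom's statement is true, so Tom is a truth-teller.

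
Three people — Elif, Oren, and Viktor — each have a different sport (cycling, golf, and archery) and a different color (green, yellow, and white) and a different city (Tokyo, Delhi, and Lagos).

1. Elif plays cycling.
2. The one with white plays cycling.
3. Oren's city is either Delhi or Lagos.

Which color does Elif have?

white

With clues 1–2, green and yellow are impossible for Elif's color.
That leaves white.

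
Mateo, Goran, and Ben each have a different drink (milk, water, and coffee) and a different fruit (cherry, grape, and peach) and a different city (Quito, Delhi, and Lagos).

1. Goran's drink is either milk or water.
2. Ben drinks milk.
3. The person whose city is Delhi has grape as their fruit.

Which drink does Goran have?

Clue 1 rules out coffee for Goran's drink.
With clues 1–2, milk is impossible for Goran's drink.
That leaves water.

water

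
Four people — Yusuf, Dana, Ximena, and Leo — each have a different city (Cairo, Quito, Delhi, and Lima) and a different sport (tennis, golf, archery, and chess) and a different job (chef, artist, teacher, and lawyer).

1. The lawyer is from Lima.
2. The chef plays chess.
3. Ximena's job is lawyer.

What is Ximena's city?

Lima

With clues 1–3, Cairo, Delhi, and Quito are impossible for Ximena's city.
That leaves Lima.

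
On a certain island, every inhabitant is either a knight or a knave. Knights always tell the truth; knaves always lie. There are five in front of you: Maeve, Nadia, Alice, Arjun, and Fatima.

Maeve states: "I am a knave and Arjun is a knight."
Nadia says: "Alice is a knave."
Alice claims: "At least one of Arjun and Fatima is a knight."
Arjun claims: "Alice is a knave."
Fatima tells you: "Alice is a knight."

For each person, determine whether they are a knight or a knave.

Consider Maeve. Suppose Maeve is a knight.
Then Maeve's own statement would have to be true, but it can't be — contradiction.
So Maeve is a knave.
Consider Nadia. Suppose Nadia is a knight.
Then no assignment of the remaining roles makes every statement match its speaker's type — contradiction.
So Nadia is a knave.
Consider Alice. Suppose Alice is a knave.
Then Nadia's statement comes out true, contradicting Nadia being a knave.
So Alice is a knight.
With that fixed, Arjun's statement is false, so Arjun is a knave.
With that fixed, Fatima's statement is true, so Fatima is a knight.

Maeve: knave, Nadia: knave, Alice: knight, Arjun: knave, Fatima: knight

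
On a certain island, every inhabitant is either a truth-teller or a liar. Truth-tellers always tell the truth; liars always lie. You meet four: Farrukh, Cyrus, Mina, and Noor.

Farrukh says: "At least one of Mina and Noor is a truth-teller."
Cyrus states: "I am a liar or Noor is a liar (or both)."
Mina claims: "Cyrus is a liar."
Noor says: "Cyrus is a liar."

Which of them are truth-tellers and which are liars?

Consider Farrukh. Suppose Farrukh is a truth-teller.
Then no assignment of the remaining roles makes every statement match its speaker's type — contradiction.
So Farrukh is a liar.
Consider Cyrus. Suppose Cyrus is a liar.
Then Cyrus's own statement would have to be false, but it can't be — contradiction.
So Cyrus is a truth-teller.
With that fixed, Mina's statement is false, so Mina is a liar.
With that fixed, Noor's statement is false, so Noor is a liar.

Farrukh: liar, Cyrus: truth-teller, Mina: liar, Noor: liar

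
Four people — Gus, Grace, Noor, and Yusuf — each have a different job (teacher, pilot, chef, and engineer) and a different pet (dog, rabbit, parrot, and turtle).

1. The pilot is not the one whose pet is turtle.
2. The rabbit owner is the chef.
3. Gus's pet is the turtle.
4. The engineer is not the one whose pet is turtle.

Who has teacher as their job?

With clues 1–4, Grace, Noor, and Yusuf are impossible for the one with job teacher.
That leaves Gus.

Gus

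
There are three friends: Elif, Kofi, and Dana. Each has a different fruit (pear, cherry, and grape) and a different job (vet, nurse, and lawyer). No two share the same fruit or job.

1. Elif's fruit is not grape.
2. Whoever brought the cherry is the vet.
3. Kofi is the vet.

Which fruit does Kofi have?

With clues 1–3, grape and pear are impossible for Kofi's fruit.
That leaves cherry.

cherry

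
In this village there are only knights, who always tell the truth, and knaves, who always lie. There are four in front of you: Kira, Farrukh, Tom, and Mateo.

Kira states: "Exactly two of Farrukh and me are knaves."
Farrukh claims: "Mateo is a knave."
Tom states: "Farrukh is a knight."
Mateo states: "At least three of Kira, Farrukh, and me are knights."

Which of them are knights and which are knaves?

Consider Kira. Suppose Kira is a knight.
Then Kira's own statement would have to be true, but it can't be — contradiction.
So Kira is a knave.
With that fixed, Mateo's statement is false, so Mateo is a knave.
With that fixed, Farrukh's statement is true, so Farrukh is a knight.
With that fixed, Tom's statement is true, so Tom is a knight.

Kira: knave, Farrukh: knight, Tom: knight, Mateo: knave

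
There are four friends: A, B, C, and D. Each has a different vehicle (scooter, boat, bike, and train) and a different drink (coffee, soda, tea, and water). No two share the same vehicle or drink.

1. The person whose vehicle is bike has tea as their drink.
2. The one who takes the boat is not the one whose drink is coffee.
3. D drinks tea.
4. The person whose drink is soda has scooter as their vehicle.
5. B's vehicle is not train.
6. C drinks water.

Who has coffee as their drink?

A

With clues 1–3, D is impossible for the one with drink coffee.
With clues 1–5, B is impossible for the one with drink coffee.
With clues 1–6, C is impossible for the one with drink coffee.
That leaves A.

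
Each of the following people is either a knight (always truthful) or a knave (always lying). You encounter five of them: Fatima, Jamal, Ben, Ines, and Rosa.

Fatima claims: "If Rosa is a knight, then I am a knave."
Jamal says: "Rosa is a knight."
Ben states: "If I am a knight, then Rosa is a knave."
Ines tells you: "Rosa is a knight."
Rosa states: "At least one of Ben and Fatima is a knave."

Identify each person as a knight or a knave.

Consider Fatima. Suppose Fatima is a knave.
Then Fatima's own statement would have to be false, but it can't be — contradiction.
So Fatima is a knight.
Consider Jamal. Suppose Jamal is a knight.
Then no assignment of the remaining roles makes every statement match its speaker's type — contradiction.
So Jamal is a knave.
Consider Ben. Suppose Ben is a knave.
Then Ben's own statement would have to be false, but it can't be — contradiction.
So Ben is a knight.
With that fixed, Rosa's statement is false, so Rosa is a knave.
With that fixed, Ines's statement is false, so Ines is a knave.

Fatima: knight, Jamal: knave, Ben: knight, Ines: knave, Rosa: knave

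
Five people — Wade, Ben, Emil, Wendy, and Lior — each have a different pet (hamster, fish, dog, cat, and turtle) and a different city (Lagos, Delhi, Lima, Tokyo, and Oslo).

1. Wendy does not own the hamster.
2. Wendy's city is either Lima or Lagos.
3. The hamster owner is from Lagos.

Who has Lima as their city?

With clues 1–3, Ben, Emil, Lior, and Wade are impossible for the one with city Lima.
That leaves Wendy.

Wendy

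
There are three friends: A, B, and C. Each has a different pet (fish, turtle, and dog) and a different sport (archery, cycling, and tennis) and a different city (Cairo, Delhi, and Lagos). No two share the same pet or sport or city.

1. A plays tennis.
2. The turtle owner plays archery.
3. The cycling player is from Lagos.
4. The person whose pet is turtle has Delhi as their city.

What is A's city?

With clues 1–3, Lagos is impossible for A's city.
With clues 1–4, Delhi is impossible for A's city.
That leaves Cairo.

Cairo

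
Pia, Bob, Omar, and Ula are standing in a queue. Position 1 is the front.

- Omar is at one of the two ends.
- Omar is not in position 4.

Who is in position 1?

With clues 1–2, Bob, Pia, and Ula are ruled out for position 1.
So position 1 is Omar.

Omar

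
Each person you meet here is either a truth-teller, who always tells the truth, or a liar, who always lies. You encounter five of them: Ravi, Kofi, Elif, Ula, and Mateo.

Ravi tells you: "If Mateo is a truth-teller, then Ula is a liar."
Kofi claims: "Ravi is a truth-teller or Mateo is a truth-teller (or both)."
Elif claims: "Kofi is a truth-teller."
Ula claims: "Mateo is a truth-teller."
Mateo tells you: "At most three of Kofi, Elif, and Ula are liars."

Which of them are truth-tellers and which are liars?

Ravi: liar, Kofi: truth-teller, Elif: truth-teller, Ula: truth-teller, Mateo: truth-teller

Regardless of anyone's role, Mateo's statement is true, so Mateo is a truth-teller.
With that fixed, Kofi's statement is true, so Kofi is a truth-teller.
With that fixed, Elif's statement is true, so Elif is a truth-teller.
With that fixed, Ula's statement is true, so Ula is a truth-teller.
With that fixed, Ravi's statement is false, so Ravi is a liar.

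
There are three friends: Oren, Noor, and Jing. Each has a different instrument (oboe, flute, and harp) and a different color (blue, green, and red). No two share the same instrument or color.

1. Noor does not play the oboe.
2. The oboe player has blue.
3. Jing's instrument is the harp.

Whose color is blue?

Oren

With clues 1–2, Noor is impossible for the one with color blue.
With clues 1–3, Jing is impossible for the one with color blue.
That leaves Oren.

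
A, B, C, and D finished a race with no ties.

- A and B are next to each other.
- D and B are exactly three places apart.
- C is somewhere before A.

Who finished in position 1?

D

With clues 1–2, A and C are ruled out for place 1.
With clues 1–3, B is ruled out for place 1.
So place 1 is D.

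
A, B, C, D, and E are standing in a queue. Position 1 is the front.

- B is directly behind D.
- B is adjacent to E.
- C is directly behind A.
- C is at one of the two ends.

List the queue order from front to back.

D, B, E, A, C

From clue 1: B is in {2,3,4,5}.
From clues 1–2: B is in {2,3,4}.
From clues 1–3: A is in {1,4}.
From clues 1–4: D → position 1, B → position 2, E → position 3, A → position 4, C → position 5.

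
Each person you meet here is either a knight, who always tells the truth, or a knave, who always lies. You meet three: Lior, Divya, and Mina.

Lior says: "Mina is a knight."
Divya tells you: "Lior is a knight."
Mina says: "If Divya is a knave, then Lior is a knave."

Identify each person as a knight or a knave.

Lior: knight, Divya: knight, Mina: knight

Consider Lior. Suppose Lior is a knave.
Then no assignment of the remaining roles makes every statement match its speaker's type — contradiction.
So Lior is a knight.
With that fixed, Divya's statement is true, so Divya is a knight.
With that fixed, Mina's statement is true, so Mina is a knight.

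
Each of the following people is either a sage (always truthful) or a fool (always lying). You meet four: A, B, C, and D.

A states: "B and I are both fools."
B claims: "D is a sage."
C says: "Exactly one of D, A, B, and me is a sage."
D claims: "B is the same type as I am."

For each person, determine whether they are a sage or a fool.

Consider A. Suppose A is a sage.
Then A's own statement would have to be true, but it can't be — contradiction.
So A is a fool.
Consider B. Suppose B is a fool.
Then A's statement comes out true, contradicting A being a fool.
So B is a sage.
Consider C. Suppose C is a sage.
Then C's own statement would have to be true, but it can't be — contradiction.
So C is a fool.
Consider D. Suppose D is a fool.
Then B's statement comes out false, contradicting B being a sage.
So D is a sage.

A: fool, B: sage, C: fool, D: sage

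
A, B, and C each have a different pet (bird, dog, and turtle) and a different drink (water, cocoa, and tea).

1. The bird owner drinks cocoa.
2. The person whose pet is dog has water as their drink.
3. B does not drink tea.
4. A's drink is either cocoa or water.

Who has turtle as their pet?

C

With clues 1–3, B is impossible for the one with pet turtle.
With clues 1–4, A is impossible for the one with pet turtle.
That leaves C.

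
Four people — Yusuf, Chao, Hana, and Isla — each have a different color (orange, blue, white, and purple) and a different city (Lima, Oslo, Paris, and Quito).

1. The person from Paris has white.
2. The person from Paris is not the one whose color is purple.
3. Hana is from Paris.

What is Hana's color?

white

With clues 1–3, blue, orange, and purple are impossible for Hana's color.
That leaves white.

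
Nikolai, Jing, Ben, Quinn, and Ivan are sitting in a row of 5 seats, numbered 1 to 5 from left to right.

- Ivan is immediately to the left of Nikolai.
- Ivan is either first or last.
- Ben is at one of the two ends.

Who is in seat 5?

With clue 1, Ivan is ruled out for seat 5.
With clues 1–2, Nikolai is ruled out for seat 5.
With clues 1–3, Jing and Quinn are ruled out for seat 5.
So seat 5 is Ben.

Ben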